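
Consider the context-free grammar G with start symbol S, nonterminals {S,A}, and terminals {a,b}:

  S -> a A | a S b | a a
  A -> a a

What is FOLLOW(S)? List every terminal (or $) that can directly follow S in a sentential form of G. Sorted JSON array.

FIRST iteration:
iter 1:
  A via A→a a: +{a}
  S via S→a A: +{a}
  FIRST(S)={a}  FIRST(A)={a}
iter 2: — fixpoint
  FIRST(S)={a}  FIRST(A)={a}

FOLLOW sets:
FOLLOW(S) := {$}
[1]
  S→a A: FOLLOW(A) ⊇ FOLLOW(S) ⊇ {$}; new: +{$}
  S→a S b: FOLLOW(S) ⊇ FIRST(b) = {b}; new: +{b}
  FOLLOW[S]={$,b}  FOLLOW[A]={$}
[2]
  S→a A: FOLLOW(A) ⊇ FOLLOW(S) ⊇ {$,b}; new: +{b}
  FOLLOW[S]={$,b}  FOLLOW[A]={$,b}
[3] (stable)
  FOLLOW[S]={$,b}  FOLLOW[A]={$,b}

FOLLOW(S) = ["$", "b"]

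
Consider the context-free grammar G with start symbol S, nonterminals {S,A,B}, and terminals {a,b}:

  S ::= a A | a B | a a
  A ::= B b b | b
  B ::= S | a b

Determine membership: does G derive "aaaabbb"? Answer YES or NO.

Convert to CNF:
  S -> T1 A | T1 B | T1 T1
  A -> B X2 | b
  B -> T1 A | T1 B | T1 T0 | T1 T1
  T0 -> b
  T1 -> a
  X2 -> T0 T0

Fill CYK table bottom-up:
  [0..0]={T1}  "a"  orig:{}
  [1..1]={T1}  "a"  orig:{}
  [2..2]={T1}  "a"  orig:{}
  [3..3]={T1}  "a"  orig:{}
  [4..4]={A,T0}  "b"  orig:{A}
  [5..5]={A,T0}  "b"  orig:{A}
  [6..6]={A,T0}  "b"  orig:{A}
  [0..1]={B,S}  "aa"
  [1..2]={B,S}  "aa"
  [2..3]={B,S}  "aa"
  [3..4]={B,S}  "ab"
  [4..5]={X2}  "bb"  orig:{}
  [5..6]={X2}  "bb"  orig:{}
  [0..2]={B,S}  "aaa"
  [1..3]={B,S}  "aaa"
  [2..4]={B,S}  "aab"
  [3..5]=∅  "abb"
  [4..6]=∅  "bbb"
  [0..3]={B,S}  "aaaa"
  [1..4]={B,S}  "aaab"
  [2..5]={A}  "aabb"
  [3..6]={A}  "abbb"
  [0..4]={B,S}  "aaaab"
  [1..5]={A,B,S}  "aaabb"
  [2..6]={A,B,S}  "aabbb"
  [0..5]={A,B,S}  "aaaabb"
  [1..6]={A,B,S}  "aaabbb"
  [0..6]={A,B,S}  "aaaabbb"

S ∈ T[0,6] ⇒ YES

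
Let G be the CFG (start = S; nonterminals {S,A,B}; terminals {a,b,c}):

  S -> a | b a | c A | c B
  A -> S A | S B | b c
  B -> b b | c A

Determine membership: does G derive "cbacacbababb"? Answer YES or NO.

CNF form of G:
  S -> T0 T2 | T1 A | T1 B | a
  A -> S A | S B | T0 T1
  B -> T0 T0 | T1 A
  T0 -> b
  T1 -> c
  T2 -> a

Fill CYK table bottom-up:
  T[0,0] 'c' = {T1}  orig:{}
  T[1,1] 'b' = {T0}  orig:{}
  T[2,2] 'a' = {S,T2}  orig:{S}
  T[3,3] 'c' = {T1}  orig:{}
  T[4,4] 'a' = {S,T2}  orig:{S}
  T[5,5] 'c' = {T1}  orig:{}
  T[6,6] 'b' = {T0}  orig:{}
  T[7,7] 'a' = {S,T2}  orig:{S}
  T[8,8] 'b' = {T0}  orig:{}
  T[9,9] 'a' = {S,T2}  orig:{S}
  T[10,10] 'b' = {T0}  orig:{}
  T[11,11] 'b' = {T0}  orig:{}
  T[0,1] 'cb' = ∅
  T[1,2] 'ba' = {S}
  T[2,3] 'ac' = ∅
  T[3,4] 'ca' = ∅
  T[4,5] 'ac' = ∅
  T[5,6] 'cb' = ∅
  T[6,7] 'ba' = {S}
  T[7,8] 'ab' = ∅
  T[8,9] 'ba' = {S}
  T[9,10] 'ab' = ∅
  T[10,11] 'bb' = {B}
  T[0,2] 'cba' = ∅
  T[1,3] 'bac' = ∅
  T[2,4] 'aca' = ∅
  T[3,5] 'cac' = ∅
  T[4,6] 'acb' = ∅
  T[5,7] 'cba' = ∅
  T[6,8] 'bab' = ∅
  T[7,9] 'aba' = ∅
  T[8,10] 'bab' = ∅
  T[9,11] 'abb' = {A}
  T[0,3] 'cbac' = ∅
  T[1,4] 'baca' = ∅
  T[2,5] 'acac' = ∅
  T[3,6] 'cacb' = ∅
  T[4,7] 'acba' = ∅
  T[5,8] 'cbab' = ∅
  T[6,9] 'baba' = ∅
  T[7,10] 'abab' = ∅
  T[8,11] 'babb' = {A}
  T[0,4] 'cbaca' = ∅
  T[1,5] 'bacac' = ∅
  T[2,6] 'acacb' = ∅
  T[3,7] 'cacba' = ∅
  T[4,8] 'acbab' = ∅
  T[5,9] 'cbaba' = ∅
  T[6,10] 'babab' = ∅
  T[7,11] 'ababb' = {A}
  T[0,5] 'cbacac' = ∅
  T[1,6] 'bacacb' = ∅
  T[2,7] 'acacba' = ∅
  T[3,8] 'cacbab' = ∅
  T[4,9] 'acbaba' = ∅
  T[5,10] 'cbabab' = ∅
  T[6,11] 'bababb' = {A}
  T[0,6] 'cbacacb' = ∅
  T[1,7] 'bacacba' = ∅
  T[2,8] 'acacbab' = ∅
  T[3,9] 'cacbaba' = ∅
  T[4,10] 'acbabab' = ∅
  T[5,11] 'cbababb' = {B,S}
  T[0,7] 'cbacacba' = ∅
  T[1,8] 'bacacbab' = ∅
  T[2,9] 'acacbaba' = ∅
  T[3,10] 'cacbabab' = ∅
  T[4,11] 'acbababb' = {A}
  T[0,8] 'cbacacbab' = ∅
  T[1,9] 'bacacbaba' = ∅
  T[2,10] 'acacbabab' = ∅
  T[3,11] 'cacbababb' = {B,S}
  T[0,9] 'cbacacbaba' = ∅
  T[1,10] 'bacacbabab' = ∅
  T[2,11] 'acacbababb' = {A}
  T[0,10] 'cbacacbabab' = ∅
  T[1,11] 'bacacbababb' = {A}
  T[0,11] 'cbacacbababb' = {B,S}

S ∈ T[0,11] ⇒ YES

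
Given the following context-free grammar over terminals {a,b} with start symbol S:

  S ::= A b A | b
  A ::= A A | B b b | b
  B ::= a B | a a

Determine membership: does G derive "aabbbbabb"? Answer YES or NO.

Convert to CNF:
  S -> A X3 | b
  A -> A A | B X2 | b
  B -> T1 B | T1 T1
  T0 -> b
  T1 -> a
  X2 -> T0 T0
  X3 -> T0 A

CYK table (by increasing span):
  cell(0,0) a: {T1}  orig:{}
  cell(1,1) a: {T1}  orig:{}
  cell(2,2) b: {A,S,T0}  orig:{A,S}
  cell(3,3) b: {A,S,T0}  orig:{A,S}
  cell(4,4) b: {A,S,T0}  orig:{A,S}
  cell(5,5) b: {A,S,T0}  orig:{A,S}
  cell(6,6) a: {T1}  orig:{}
  cell(7,7) b: {A,S,T0}  orig:{A,S}
  cell(8,8) b: {A,S,T0}  orig:{A,S}
  cell(0,1) aa: {B}
  cell(1,2) ab: ∅
  cell(2,3) bb: {A,X2,X3}  orig:{A}
  cell(3,4) bb: {A,X2,X3}  orig:{A}
  cell(4,5) bb: {A,X2,X3}  orig:{A}
  cell(5,6) ba: ∅
  cell(6,7) ab: ∅
  cell(7,8) bb: {A,X2,X3}  orig:{A}
  cell(0,2) aab: ∅
  cell(1,3) abb: ∅
  cell(2,4) bbb: {A,S,X3}  orig:{A,S}
  cell(3,5) bbb: {A,S,X3}  orig:{A,S}
  cell(4,6) bba: ∅
  cell(5,7) bab: ∅
  cell(6,8) abb: ∅
  cell(0,3) aabb: {A}
  cell(1,4) abbb: ∅
  cell(2,5) bbbb: {A,S,X3}  orig:{A,S}
  cell(3,6) bbba: ∅
  cell(4,7) bbab: ∅
  cell(5,8) babb: ∅
  cell(0,4) aabbb: {A}
  cell(1,5) abbbb: ∅
  cell(2,6) bbbba: ∅
  cell(3,7) bbbab: ∅
  cell(4,8) bbabb: ∅
  cell(0,5) aabbbb: {A,S}
  cell(1,6) abbbba: ∅
  cell(2,7) bbbbab: ∅
  cell(3,8) bbbabb: ∅
  cell(0,6) aabbbba: ∅
  cell(1,7) abbbbab: ∅
  cell(2,8) bbbbabb: ∅
  cell(0,7) aabbbbab: ∅
  cell(1,8) abbbbabb: ∅
  cell(0,8) aabbbbabb: ∅

S ∉ T[0,8] ⇒ NO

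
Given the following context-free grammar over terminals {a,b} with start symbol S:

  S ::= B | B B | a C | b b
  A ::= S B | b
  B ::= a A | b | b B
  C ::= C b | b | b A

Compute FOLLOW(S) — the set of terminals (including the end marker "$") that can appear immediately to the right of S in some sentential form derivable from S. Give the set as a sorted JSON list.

FIRST iteration:
[1]
  A via A→b: +{b}
  B via B→a A: +{a}
  B via B→b: +{b}
  C via C→b: +{b}
  S via S→B: +{a,b}
  S: {a,b}  A: {b}  B: {a,b}  C: {b}
[2]
  A via A→S B: +{a}
  S: {a,b}  A: {a,b}  B: {a,b}  C: {b}
[3] (no change)
  S: {a,b}  A: {a,b}  B: {a,b}  C: {b}

FOLLOW iteration:
initialize: $ ∈ FOLLOW(S)
[1]
  A→S B: FOLLOW(S) ⊇ FIRST(B) = {a,b}; new: +{a,b}
  C→C b: FOLLOW(C) ⊇ FIRST(b) = {b}; new: +{b}
  C→b A: FOLLOW(A) ⊇ FOLLOW(C) ⊇ {b}; new: +{b}
  S→B: FOLLOW(B) ⊇ FOLLOW(S) ⊇ {$,a,b}; new: +{$,a,b}
  S→a C: FOLLOW(C) ⊇ FOLLOW(S) ⊇ {$,a,b}; new: +{$,a}
  S: {$,a,b}  A: {b}  B: {$,a,b}  C: {$,a,b}
[2]
  B→a A: FOLLOW(A) ⊇ FOLLOW(B) ⊇ {$,a,b}; new: +{$,a}
  S: {$,a,b}  A: {$,a,b}  B: {$,a,b}  C: {$,a,b}
[3] (no change)
  S: {$,a,b}  A: {$,a,b}  B: {$,a,b}  C: {$,a,b}

FOLLOW(S) = ["$", "a", "b"]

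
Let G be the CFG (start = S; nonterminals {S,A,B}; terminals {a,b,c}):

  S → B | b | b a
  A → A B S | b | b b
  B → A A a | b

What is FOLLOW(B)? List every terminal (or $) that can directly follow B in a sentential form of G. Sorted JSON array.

FIRST iteration:
pass 1:
  A via A→b: +{b}
  B via B→A A a: +{b}
  S via S→B: +{b}
  FIRST(S)={b}  FIRST(A)={b}  FIRST(B)={b}
pass 2: — fixpoint
  FIRST(S)={b}  FIRST(A)={b}  FIRST(B)={b}

Compute FOLLOW by fixpoint:
initialize: $ ∈ FOLLOW(S)
iter 1:
  A→A B S: FOLLOW(A) ⊇ FIRST(B) = {b}; new: +{b}
  A→A B S: FOLLOW(B) ⊇ FIRST(S) = {b}; new: +{b}
  A→A B S: FOLLOW(S) ⊇ FOLLOW(A) ⊇ {b}; new: +{b}
  B→A A a: FOLLOW(A) ⊇ FIRST(a) = {a}; new: +{a}
  S→B: FOLLOW(B) ⊇ FOLLOW(S) ⊇ {$,b}; new: +{$}
  S: {$,b}  A: {a,b}  B: {$,b}
iter 2:
  A→A B S: FOLLOW(S) ⊇ FOLLOW(A) ⊇ {a,b}; new: +{a}
  S→B: FOLLOW(B) ⊇ FOLLOW(S) ⊇ {$,a,b}; new: +{a}
  S: {$,a,b}  A: {a,b}  B: {$,a,b}
iter 3: (no change)
  S: {$,a,b}  A: {a,b}  B: {$,a,b}

FOLLOW(B) = ["$", "a", "b"]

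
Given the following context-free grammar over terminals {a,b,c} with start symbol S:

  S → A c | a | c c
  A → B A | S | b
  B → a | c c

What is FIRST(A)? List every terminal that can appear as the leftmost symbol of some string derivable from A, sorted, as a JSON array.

Compute FIRST by fixpoint:
round 1:
  A via A→b: +{b}
  B via B→a: +{a}
  B via B→c c: +{c}
  S via S→A c: +{b}
  S via S→a: +{a}
  S via S→c c: +{c}
  S: {a,b,c}  A: {b}  B: {a,c}
round 2:
  A via A→B A: +{a,c}
  S: {a,b,c}  A: {a,b,c}  B: {a,c}
round 3: (stable)
  S: {a,b,c}  A: {a,b,c}  B: {a,c}

FIRST(A) = ["a", "b", "c"]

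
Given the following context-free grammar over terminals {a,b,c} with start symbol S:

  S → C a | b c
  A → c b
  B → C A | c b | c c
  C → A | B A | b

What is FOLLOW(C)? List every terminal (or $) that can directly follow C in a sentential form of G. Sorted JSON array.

FIRST iteration:
pass 1:
  A via A→c b: +{c}
  B via B→c b: +{c}
  C via C→A: +{c}
  C via C→b: +{b}
  S via S→C a: +{b,c}
  FIRST(S)={b,c}  FIRST(A)={c}  FIRST(B)={c}  FIRST(C)={b,c}
pass 2:
  B via B→C A: +{b}
  FIRST(S)={b,c}  FIRST(A)={c}  FIRST(B)={b,c}  FIRST(C)={b,c}
pass 3: (stable)
  FIRST(S)={b,c}  FIRST(A)={c}  FIRST(B)={b,c}  FIRST(C)={b,c}

Compute FOLLOW by fixpoint:
initialize: $ ∈ FOLLOW(S)
pass 1:
  B→C A: FOLLOW(C) ⊇ FIRST(A) = {c}; new: +{c}
  C→A: FOLLOW(A) ⊇ FOLLOW(C) ⊇ {c}; new: +{c}
  C→B A: FOLLOW(B) ⊇ FIRST(A) = {c}; new: +{c}
  S→C a: FOLLOW(C) ⊇ FIRST(a) = {a}; new: +{a}
  S: {$}  A: {c}  B: {c}  C: {a,c}
pass 2:
  C→A: FOLLOW(A) ⊇ FOLLOW(C) ⊇ {a,c}; new: +{a}
  S: {$}  A: {a,c}  B: {c}  C: {a,c}
pass 3: — fixpoint
  S: {$}  A: {a,c}  B: {c}  C: {a,c}

FOLLOW(C) = ["a", "c"]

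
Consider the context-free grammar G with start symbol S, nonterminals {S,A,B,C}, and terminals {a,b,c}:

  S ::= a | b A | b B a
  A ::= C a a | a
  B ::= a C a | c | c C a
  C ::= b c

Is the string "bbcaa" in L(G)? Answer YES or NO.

CNF form of G:
  S -> T2 A | T2 X6 | a
  A -> C X3 | a
  B -> T0 X4 | T1 X5 | c
  C -> T2 T1
  T0 -> a
  T1 -> c
  T2 -> b
  X3 -> T0 T0
  X4 -> C T0
  X5 -> C T0
  X6 -> B T0

CYK fill:
  T[0,0] 'b' = {T2}  orig:{}
  T[1,1] 'b' = {T2}  orig:{}
  T[2,2] 'c' = {B,T1}  orig:{B}
  T[3,3] 'a' = {A,S,T0}  orig:{A,S}
  T[4,4] 'a' = {A,S,T0}  orig:{A,S}
  T[0,1] 'bb' = ∅
  T[1,2] 'bc' = {C}
  T[2,3] 'ca' = {X6}  orig:{}
  T[3,4] 'aa' = {X3}  orig:{}
  T[0,2] 'bbc' = ∅
  T[1,3] 'bca' = {S,X4,X5}  orig:{S}
  T[2,4] 'caa' = ∅
  T[0,3] 'bbca' = ∅
  T[1,4] 'bcaa' = {A}
  T[0,4] 'bbcaa' = {S}

S ∈ T[0,4] ⇒ YES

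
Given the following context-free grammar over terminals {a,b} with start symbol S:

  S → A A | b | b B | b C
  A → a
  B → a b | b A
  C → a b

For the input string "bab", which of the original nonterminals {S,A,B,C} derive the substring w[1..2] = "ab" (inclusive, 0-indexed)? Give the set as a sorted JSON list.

Convert to CNF:
  S -> A A | T1 B | T1 C | b
  A -> a
  B -> T0 T1 | T1 A
  C -> T0 T1
  T0 -> a
  T1 -> b

CYK fill, restricted to cells inside w[1..2]:
  cell(1,1) a: {A,T0}  orig:{A}
  cell(2,2) b: {S,T1}  orig:{S}
  cell(1,2) ab: {B,C}

Original NTs in T[1,2] deriving "ab": ["B", "C"]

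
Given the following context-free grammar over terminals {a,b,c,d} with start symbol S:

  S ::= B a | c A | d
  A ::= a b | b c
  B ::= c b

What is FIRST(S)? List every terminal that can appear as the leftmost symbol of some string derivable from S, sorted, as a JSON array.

FIRST iteration:
round 1:
  A via A→a b: +{a}
  A via A→b c: +{b}
  B via B→c b: +{c}
  S via S→B a: +{c}
  S via S→d: +{d}
  FIRST(S)={c,d}  FIRST(A)={a,b}  FIRST(B)={c}
round 2: — fixpoint
  FIRST(S)={c,d}  FIRST(A)={a,b}  FIRST(B)={c}

FIRST(S) = ["c", "d"]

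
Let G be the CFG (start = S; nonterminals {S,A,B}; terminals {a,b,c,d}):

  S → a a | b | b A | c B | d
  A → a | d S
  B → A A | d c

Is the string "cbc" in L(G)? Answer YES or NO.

Convert to CNF:
  S -> T1 B | T2 T2 | T3 A | b | d
  A -> T0 S | a
  B -> A A | T0 T1
  T0 -> d
  T1 -> c
  T2 -> a
  T3 -> b

CYK fill:
  cell(0,0) c: {T1}  orig:{}
  cell(1,1) b: {S,T3}  orig:{S}
  cell(2,2) c: {T1}  orig:{}
  cell(0,1) cb: ∅
  cell(1,2) bc: ∅
  cell(0,2) cbc: ∅

S ∉ T[0,2] ⇒ NO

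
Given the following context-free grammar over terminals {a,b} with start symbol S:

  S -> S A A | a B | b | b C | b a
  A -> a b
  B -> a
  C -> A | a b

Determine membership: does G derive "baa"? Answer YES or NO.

Convert to CNF:
  S -> S X2 | T0 B | T1 C | T1 T0 | b
  A -> T0 T1
  B -> a
  C -> T0 T1
  T0 -> a
  T1 -> b
  X2 -> A A

CYK fill:
  cell(0,0) b: {S,T1}  orig:{S}
  cell(1,1) a: {B,T0}  orig:{B}
  cell(2,2) a: {B,T0}  orig:{B}
  cell(0,1) ba: {S}
  cell(1,2) aa: {S}
  cell(0,2) baa: ∅

S ∉ T[0,2] ⇒ NO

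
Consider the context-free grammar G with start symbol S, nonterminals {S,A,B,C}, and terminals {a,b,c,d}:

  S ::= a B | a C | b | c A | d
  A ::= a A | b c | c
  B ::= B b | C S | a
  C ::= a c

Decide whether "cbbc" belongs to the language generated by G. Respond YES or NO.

CNF form of G:
  S -> T0 B | T0 C | T2 A | b | d
  A -> T0 A | T1 T2 | c
  B -> B T1 | C S | a
  C -> T0 T2
  T0 -> a
  T1 -> b
  T2 -> c

Fill CYK table bottom-up:
  cell(0,0) c: {A,T2}  orig:{A}
  cell(1,1) b: {S,T1}  orig:{S}
  cell(2,2) b: {S,T1}  orig:{S}
  cell(3,3) c: {A,T2}  orig:{A}
  cell(0,1) cb: ∅
  cell(1,2) bb: ∅
  cell(2,3) bc: {A}
  cell(0,2) cbb: ∅
  cell(1,3) bbc: ∅
  cell(0,3) cbbc: ∅

S ∉ T[0,3] ⇒ NO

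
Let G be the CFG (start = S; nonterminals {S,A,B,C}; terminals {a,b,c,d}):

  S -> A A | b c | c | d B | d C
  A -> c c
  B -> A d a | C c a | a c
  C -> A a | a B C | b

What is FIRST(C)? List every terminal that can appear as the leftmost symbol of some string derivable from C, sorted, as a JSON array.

FIRST iteration:
iter 1:
  A via A→c c: +{c}
  B via B→A d a: +{c}
  B via B→a c: +{a}
  C via C→A a: +{c}
  C via C→a B C: +{a}
  C via C→b: +{b}
  S via S→A A: +{c}
  S via S→b c: +{b}
  S via S→d B: +{d}
  FIRST[S]={b,c,d}  FIRST[A]={c}  FIRST[B]={a,c}  FIRST[C]={a,b,c}
iter 2:
  B via B→C c a: +{b}
  FIRST[S]={b,c,d}  FIRST[A]={c}  FIRST[B]={a,b,c}  FIRST[C]={a,b,c}
iter 3: (stable)
  FIRST[S]={b,c,d}  FIRST[A]={c}  FIRST[B]={a,b,c}  FIRST[C]={a,b,c}

FIRST(C) = ["a", "b", "c"]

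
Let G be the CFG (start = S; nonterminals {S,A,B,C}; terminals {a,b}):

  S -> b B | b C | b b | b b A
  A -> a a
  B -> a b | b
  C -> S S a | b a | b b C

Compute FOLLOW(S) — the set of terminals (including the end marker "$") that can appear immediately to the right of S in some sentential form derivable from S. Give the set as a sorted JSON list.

FIRST sets, iterate to fixpoint:
round 1:
  A via A→a a: +{a}
  B via B→a b: +{a}
  B via B→b: +{b}
  C via C→b a: +{b}
  S via S→b B: +{b}
  FIRST[S]={b}  FIRST[A]={a}  FIRST[B]={a,b}  FIRST[C]={b}
round 2: (no change)
  FIRST[S]={b}  FIRST[A]={a}  FIRST[B]={a,b}  FIRST[C]={b}

Compute FOLLOW by fixpoint:
FOLLOW(S) := {$}
round 1:
  C→S S a: FOLLOW(S) ⊇ FIRST(S) = {b}; new: +{b}
  C→S S a: FOLLOW(S) ⊇ FIRST(a) = {a}; new: +{a}
  S→b B: FOLLOW(B) ⊇ FOLLOW(S) ⊇ {$,a,b}; new: +{$,a,b}
  S→b C: FOLLOW(C) ⊇ FOLLOW(S) ⊇ {$,a,b}; new: +{$,a,b}
  S→b b A: FOLLOW(A) ⊇ FOLLOW(S) ⊇ {$,a,b}; new: +{$,a,b}
  FOLLOW(S)={$,a,b}  FOLLOW(A)={$,a,b}  FOLLOW(B)={$,a,b}  FOLLOW(C)={$,a,b}
round 2: (stable)
  FOLLOW(S)={$,a,b}  FOLLOW(A)={$,a,b}  FOLLOW(B)={$,a,b}  FOLLOW(C)={$,a,b}

FOLLOW(S) = ["$", "a", "b"]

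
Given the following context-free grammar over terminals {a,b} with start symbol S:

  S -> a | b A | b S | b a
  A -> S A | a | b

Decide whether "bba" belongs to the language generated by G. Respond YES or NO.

Convert to CNF:
  S -> T0 A | T0 S | T0 T1 | a
  A -> S A | a | b
  T0 -> b
  T1 -> a

CYK table (by increasing span):
  cell(0,0) b: {A,T0}  orig:{A}
  cell(1,1) b: {A,T0}  orig:{A}
  cell(2,2) a: {A,S,T1}  orig:{A,S}
  cell(0,1) bb: {S}
  cell(1,2) ba: {S}
  cell(0,2) bba: {A,S}

S ∈ T[0,2] ⇒ YES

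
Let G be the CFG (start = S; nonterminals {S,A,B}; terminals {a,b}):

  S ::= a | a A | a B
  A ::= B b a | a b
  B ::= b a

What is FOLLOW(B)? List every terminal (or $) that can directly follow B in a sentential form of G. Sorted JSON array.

FIRST iteration:
iter 1:
  A via A→a b: +{a}
  B via B→b a: +{b}
  S via S→a: +{a}
  FIRST[S]={a}  FIRST[A]={a}  FIRST[B]={b}
iter 2:
  A via A→B b a: +{b}
  FIRST[S]={a}  FIRST[A]={a,b}  FIRST[B]={b}
iter 3: (stable)
  FIRST[S]={a}  FIRST[A]={a,b}  FIRST[B]={b}

FOLLOW sets:
seed FOLLOW(S) with $
[1]
  A→B b a: FOLLOW(B) ⊇ FIRST(b) = {b}; new: +{b}
  S→a A: FOLLOW(A) ⊇ FOLLOW(S) ⊇ {$}; new: +{$}
  S→a B: FOLLOW(B) ⊇ FOLLOW(S) ⊇ {$}; new: +{$}
  FOLLOW(S)={$}  FOLLOW(A)={$}  FOLLOW(B)={$,b}
[2] done
  FOLLOW(S)={$}  FOLLOW(A)={$}  FOLLOW(B)={$,b}

FOLLOW(B) = ["$", "b"]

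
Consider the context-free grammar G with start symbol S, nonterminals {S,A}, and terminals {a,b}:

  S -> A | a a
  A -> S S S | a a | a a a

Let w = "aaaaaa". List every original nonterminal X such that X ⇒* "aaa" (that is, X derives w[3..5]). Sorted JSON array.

Convert to CNF:
  S -> S X3 | T0 T0 | T0 X4
  A -> S X1 | T0 T0 | T0 X2
  T0 -> a
  X1 -> S S
  X2 -> T0 T0
  X3 -> S S
  X4 -> T0 T0

Fill CYK table bottom-up, restricted to cells inside w[3..5]:
  cell(3,3) a: {T0}  orig:{}
  cell(4,4) a: {T0}  orig:{}
  cell(5,5) a: {T0}  orig:{}
  cell(3,4) aa: {A,S,X2,X4}  orig:{A,S}
  cell(4,5) aa: {A,S,X2,X4}  orig:{A,S}
  cell(3,5) aaa: {A,S}

Original NTs in T[3,5] deriving "aaa": ["A", "S"]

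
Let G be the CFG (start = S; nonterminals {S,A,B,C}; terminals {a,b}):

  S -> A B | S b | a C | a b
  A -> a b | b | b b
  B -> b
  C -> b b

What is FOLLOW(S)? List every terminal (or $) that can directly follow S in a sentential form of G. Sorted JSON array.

FIRST sets, iterate to fixpoint:
[1]
  A via A→a b: +{a}
  A via A→b: +{b}
  B via B→b: +{b}
  C via C→b b: +{b}
  S via S→A B: +{a,b}
  FIRST[S]={a,b}  FIRST[A]={a,b}  FIRST[B]={b}  FIRST[C]={b}
[2] done
  FIRST[S]={a,b}  FIRST[A]={a,b}  FIRST[B]={b}  FIRST[C]={b}

Compute FOLLOW by fixpoint:
initialize: $ ∈ FOLLOW(S)
[1]
  S→A B: FOLLOW(A) ⊇ FIRST(B) = {b}; new: +{b}
  S→A B: FOLLOW(B) ⊇ FOLLOW(S) ⊇ {$}; new: +{$}
  S→S b: FOLLOW(S) ⊇ FIRST(b) = {b}; new: +{b}
  S→a C: FOLLOW(C) ⊇ FOLLOW(S) ⊇ {$,b}; new: +{$,b}
  S: {$,b}  A: {b}  B: {$}  C: {$,b}
[2]
  S→A B: FOLLOW(B) ⊇ FOLLOW(S) ⊇ {$,b}; new: +{b}
  S: {$,b}  A: {b}  B: {$,b}  C: {$,b}
[3] done
  S: {$,b}  A: {b}  B: {$,b}  C: {$,b}

FOLLOW(S) = ["$", "b"]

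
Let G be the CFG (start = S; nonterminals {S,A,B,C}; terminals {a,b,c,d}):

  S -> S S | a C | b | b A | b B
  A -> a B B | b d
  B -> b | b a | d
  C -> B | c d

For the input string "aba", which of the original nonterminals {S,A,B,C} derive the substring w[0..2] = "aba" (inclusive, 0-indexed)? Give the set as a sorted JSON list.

Convert to CNF:
  S -> S S | T0 C | T1 A | T1 B | b
  A -> T0 X4 | T1 T2
  B -> T1 T0 | b | d
  C -> T1 T0 | T3 T2 | b | d
  T0 -> a
  T1 -> b
  T2 -> d
  T3 -> c
  X4 -> B B

Fill CYK table bottom-up — only the sub-triangle for w[0..2]:
  T[0,0] 'a' = {T0}  orig:{}
  T[1,1] 'b' = {B,C,S,T1}  orig:{B,C,S}
  T[2,2] 'a' = {T0}  orig:{}
  T[0,1] 'ab' = {S}
  T[1,2] 'ba' = {B,C}
  T[0,2] 'aba' = {S}

Original NTs in T[0,2] deriving "aba": ["S"]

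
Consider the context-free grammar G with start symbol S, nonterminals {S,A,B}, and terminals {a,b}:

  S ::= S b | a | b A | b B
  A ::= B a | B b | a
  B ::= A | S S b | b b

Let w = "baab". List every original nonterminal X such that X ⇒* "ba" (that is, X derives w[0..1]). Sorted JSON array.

Convert to CNF:
  S -> S T1 | T1 A | T1 B | a
  A -> B T0 | B T1 | a
  B -> B T0 | B T1 | S X2 | T1 T1 | a
  T0 -> a
  T1 -> b
  X2 -> S T1

Fill CYK table bottom-up — only the sub-triangle for w[0..1]:
  T[0,0] 'b' = {T1}  orig:{}
  T[1,1] 'a' = {A,B,S,T0}  orig:{A,B,S}
  T[0,1] 'ba' = {S}

Original NTs in T[0,1] deriving "ba": ["S"]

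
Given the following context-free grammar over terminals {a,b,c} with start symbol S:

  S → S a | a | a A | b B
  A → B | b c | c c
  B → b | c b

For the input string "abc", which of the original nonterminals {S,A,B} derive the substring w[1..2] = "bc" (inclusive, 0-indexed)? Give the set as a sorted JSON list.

CNF form of G:
  S -> S T2 | T0 B | T2 A | a
  A -> T0 T1 | T1 T0 | T1 T1 | b
  B -> T1 T0 | b
  T0 -> b
  T1 -> c
  T2 -> a

Fill CYK table bottom-up (cells [i..j] with 1 ≤ i ≤ j ≤ 2 only):
  [1..1]={A,B,T0}  "b"  orig:{A,B}
  [2..2]={T1}  "c"  orig:{}
  [1..2]={A}  "bc"

Original NTs in T[1,2] deriving "bc": ["A"]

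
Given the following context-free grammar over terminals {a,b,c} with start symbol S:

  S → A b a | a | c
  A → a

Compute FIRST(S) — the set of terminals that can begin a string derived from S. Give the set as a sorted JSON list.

Compute FIRST by fixpoint:
pass 1:
  A via A→a: +{a}
  S via S→A b a: +{a}
  S via S→c: +{c}
  S: {a,c}  A: {a}
pass 2: done
  S: {a,c}  A: {a}

FIRST(S) = ["a", "c"]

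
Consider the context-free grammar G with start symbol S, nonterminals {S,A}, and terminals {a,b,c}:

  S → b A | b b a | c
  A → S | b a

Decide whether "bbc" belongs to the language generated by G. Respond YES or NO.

CNF form of G:
  S -> T0 A | T0 X3 | c
  A -> T0 A | T0 T1 | T0 X2 | c
  T0 -> b
  T1 -> a
  X2 -> T0 T1
  X3 -> T0 T1

Fill CYK table bottom-up:
  cell(0,0) b: {T0}  orig:{}
  cell(1,1) b: {T0}  orig:{}
  cell(2,2) c: {A,S}
  cell(0,1) bb: ∅
  cell(1,2) bc: {A,S}
  cell(0,2) bbc: {A,S}

S ∈ T[0,2] ⇒ YES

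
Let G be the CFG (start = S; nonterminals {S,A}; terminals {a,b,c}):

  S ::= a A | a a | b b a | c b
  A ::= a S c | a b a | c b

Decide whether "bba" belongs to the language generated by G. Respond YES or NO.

CNF form of G:
  S -> T0 A | T0 T0 | T1 T2 | T2 X5
  A -> T0 X3 | T0 X4 | T1 T2
  T0 -> a
  T1 -> c
  T2 -> b
  X3 -> S T1
  X4 -> T2 T0
  X5 -> T2 T0

Fill CYK table bottom-up:
  cell(0,0) b: {T2}  orig:{}
  cell(1,1) b: {T2}  orig:{}
  cell(2,2) a: {T0}  orig:{}
  cell(0,1) bb: ∅
  cell(1,2) ba: {X4,X5}  orig:{}
  cell(0,2) bba: {S}

S ∈ T[0,2] ⇒ YES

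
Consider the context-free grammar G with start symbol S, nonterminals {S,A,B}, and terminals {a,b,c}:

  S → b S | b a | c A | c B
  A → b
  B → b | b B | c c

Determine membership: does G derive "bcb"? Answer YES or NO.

Convert to CNF:
  S -> T0 S | T0 T2 | T1 A | T1 B
  A -> b
  B -> T0 B | T1 T1 | b
  T0 -> b
  T1 -> c
  T2 -> a

Fill CYK table bottom-up:
  T[0,0] 'b' = {A,B,T0}  orig:{A,B}
  T[1,1] 'c' = {T1}  orig:{}
  T[2,2] 'b' = {A,B,T0}  orig:{A,B}
  T[0,1] 'bc' = ∅
  T[1,2] 'cb' = {S}
  T[0,2] 'bcb' = {S}

S ∈ T[0,2] ⇒ YES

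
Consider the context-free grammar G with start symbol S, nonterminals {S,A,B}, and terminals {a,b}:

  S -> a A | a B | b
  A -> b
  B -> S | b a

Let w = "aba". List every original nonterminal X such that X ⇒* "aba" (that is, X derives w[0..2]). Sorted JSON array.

Convert to CNF:
  S -> T0 A | T0 B | b
  A -> b
  B -> T0 A | T0 B | T1 T0 | b
  T0 -> a
  T1 -> b

CYK table (by increasing span) — only the sub-triangle for w[0..2]:
  [0..0]={T0}  "a"  orig:{}
  [1..1]={A,B,S,T1}  "b"  orig:{A,B,S}
  [2..2]={T0}  "a"  orig:{}
  [0..1]={B,S}  "ab"
  [1..2]={B}  "ba"
  [0..2]={B,S}  "aba"

Original NTs in T[0,2] deriving "aba": ["B", "S"]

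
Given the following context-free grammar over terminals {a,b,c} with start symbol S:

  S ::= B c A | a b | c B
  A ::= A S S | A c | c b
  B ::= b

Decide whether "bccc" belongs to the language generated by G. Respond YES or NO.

CNF form of G:
  S -> B X4 | T0 B | T2 T1
  A -> A T0 | A X3 | T0 T1
  B -> b
  T0 -> c
  T1 -> b
  T2 -> a
  X3 -> S S
  X4 -> T0 A

CYK table (by increasing span):
  T[0,0] 'b' = {B,T1}  orig:{B}
  T[1,1] 'c' = {T0}  orig:{}
  T[2,2] 'c' = {T0}  orig:{}
  T[3,3] 'c' = {T0}  orig:{}
  T[0,1] 'bc' = ∅
  T[1,2] 'cc' = ∅
  T[2,3] 'cc' = ∅
  T[0,2] 'bcc' = ∅
  T[1,3] 'ccc' = ∅
  T[0,3] 'bccc' = ∅

S ∉ T[0,3] ⇒ NO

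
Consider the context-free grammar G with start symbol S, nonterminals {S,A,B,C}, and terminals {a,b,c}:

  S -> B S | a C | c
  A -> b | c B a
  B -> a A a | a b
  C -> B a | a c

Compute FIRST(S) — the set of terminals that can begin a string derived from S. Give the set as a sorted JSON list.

Compute FIRST by fixpoint:
round 1:
  A via A→b: +{b}
  A via A→c B a: +{c}
  B via B→a A a: +{a}
  C via C→B a: +{a}
  S via S→B S: +{a}
  S via S→c: +{c}
  S: {a,c}  A: {b,c}  B: {a}  C: {a}
round 2: done
  S: {a,c}  A: {b,c}  B: {a}  C: {a}

FIRST(S) = ["a", "c"]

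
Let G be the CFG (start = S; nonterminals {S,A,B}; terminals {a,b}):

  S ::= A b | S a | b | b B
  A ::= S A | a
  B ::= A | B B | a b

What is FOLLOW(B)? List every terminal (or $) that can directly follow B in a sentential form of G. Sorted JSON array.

Compute FIRST by fixpoint:
[1]
  A via A→a: +{a}
  B via B→A: +{a}
  S via S→A b: +{a}
  S via S→b: +{b}
  FIRST[S]={a,b}  FIRST[A]={a}  FIRST[B]={a}
[2]
  A via A→S A: +{b}
  B via B→A: +{b}
  FIRST[S]={a,b}  FIRST[A]={a,b}  FIRST[B]={a,b}
[3] (no change)
  FIRST[S]={a,b}  FIRST[A]={a,b}  FIRST[B]={a,b}

Compute FOLLOW by fixpoint:
FOLLOW(S) := {$}
[1]
  A→S A: FOLLOW(S) ⊇ FIRST(A) = {a,b}; new: +{a,b}
  B→B B: FOLLOW(B) ⊇ FIRST(B) = {a,b}; new: +{a,b}
  S→A b: FOLLOW(A) ⊇ FIRST(b) = {b}; new: +{b}
  S→b B: FOLLOW(B) ⊇ FOLLOW(S) ⊇ {$,a,b}; new: +{$}
  FOLLOW(S)={$,a,b}  FOLLOW(A)={b}  FOLLOW(B)={$,a,b}
[2]
  B→A: FOLLOW(A) ⊇ FOLLOW(B) ⊇ {$,a,b}; new: +{$,a}
  FOLLOW(S)={$,a,b}  FOLLOW(A)={$,a,b}  FOLLOW(B)={$,a,b}
[3] done
  FOLLOW(S)={$,a,b}  FOLLOW(A)={$,a,b}  FOLLOW(B)={$,a,b}

FOLLOW(B) = ["$", "a", "b"]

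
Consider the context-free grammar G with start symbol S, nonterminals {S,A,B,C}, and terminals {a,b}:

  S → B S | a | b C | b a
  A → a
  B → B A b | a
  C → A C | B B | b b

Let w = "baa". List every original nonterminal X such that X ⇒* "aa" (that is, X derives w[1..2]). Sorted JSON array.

CNF form of G:
  S -> B S | T0 C | T0 T1 | a
  A -> a
  B -> B X2 | a
  C -> A C | B B | T0 T0
  T0 -> b
  T1 -> a
  X2 -> A T0

CYK fill, restricted to cells inside w[1..2]:
  T[1,1] 'a' = {A,B,S,T1}  orig:{A,B,S}
  T[2,2] 'a' = {A,B,S,T1}  orig:{A,B,S}
  T[1,2] 'aa' = {C,S}

Original NTs in T[1,2] deriving "aa": ["C", "S"]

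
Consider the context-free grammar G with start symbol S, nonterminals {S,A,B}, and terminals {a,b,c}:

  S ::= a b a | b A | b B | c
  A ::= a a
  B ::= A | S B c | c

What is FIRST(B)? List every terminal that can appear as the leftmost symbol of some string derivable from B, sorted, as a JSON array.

FIRST sets, iterate to fixpoint:
pass 1:
  A via A→a a: +{a}
  B via B→A: +{a}
  B via B→c: +{c}
  S via S→a b a: +{a}
  S via S→b A: +{b}
  S via S→c: +{c}
  FIRST[S]={a,b,c}  FIRST[A]={a}  FIRST[B]={a,c}
pass 2:
  B via B→S B c: +{b}
  FIRST[S]={a,b,c}  FIRST[A]={a}  FIRST[B]={a,b,c}
pass 3: — fixpoint
  FIRST[S]={a,b,c}  FIRST[A]={a}  FIRST[B]={a,b,c}

FIRST(B) = ["a", "b", "c"]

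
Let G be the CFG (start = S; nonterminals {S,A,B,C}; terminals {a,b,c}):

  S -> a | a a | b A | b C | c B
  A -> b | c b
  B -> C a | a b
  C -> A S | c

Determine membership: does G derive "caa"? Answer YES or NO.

Convert to CNF:
  S -> T0 B | T1 A | T1 C | T2 T2 | a
  A -> T0 T1 | b
  B -> C T2 | T2 T1
  C -> A S | c
  T0 -> c
  T1 -> b
  T2 -> a

CYK fill:
  T[0,0] 'c' = {C,T0}  orig:{C}
  T[1,1] 'a' = {S,T2}  orig:{S}
  T[2,2] 'a' = {S,T2}  orig:{S}
  T[0,1] 'ca' = {B}
  T[1,2] 'aa' = {S}
  T[0,2] 'caa' = ∅

S ∉ T[0,2] ⇒ NO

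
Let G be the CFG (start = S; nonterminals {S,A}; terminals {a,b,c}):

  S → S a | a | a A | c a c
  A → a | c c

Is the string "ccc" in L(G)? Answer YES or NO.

CNF form of G:
  S -> S T1 | T0 X2 | T1 A | a
  A -> T0 T0 | a
  T0 -> c
  T1 -> a
  X2 -> T1 T0

CYK table (by increasing span):
  T[0,0] 'c' = {T0}  orig:{}
  T[1,1] 'c' = {T0}  orig:{}
  T[2,2] 'c' = {T0}  orig:{}
  T[0,1] 'cc' = {A}
  T[1,2] 'cc' = {A}
  T[0,2] 'ccc' = ∅

S ∉ T[0,2] ⇒ NO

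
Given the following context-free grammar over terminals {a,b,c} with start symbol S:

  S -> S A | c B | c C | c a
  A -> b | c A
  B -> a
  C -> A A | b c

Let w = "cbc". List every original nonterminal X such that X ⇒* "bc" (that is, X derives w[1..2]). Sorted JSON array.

Convert to CNF:
  S -> S A | T0 B | T0 C | T0 T2
  A -> T0 A | b
  B -> a
  C -> A A | T1 T0
  T0 -> c
  T1 -> b
  T2 -> a

CYK table (by increasing span) — only the sub-triangle for w[1..2]:
  cell(1,1) b: {A,T1}  orig:{A}
  cell(2,2) c: {T0}  orig:{}
  cell(1,2) bc: {C}

Original NTs in T[1,2] deriving "bc": ["C"]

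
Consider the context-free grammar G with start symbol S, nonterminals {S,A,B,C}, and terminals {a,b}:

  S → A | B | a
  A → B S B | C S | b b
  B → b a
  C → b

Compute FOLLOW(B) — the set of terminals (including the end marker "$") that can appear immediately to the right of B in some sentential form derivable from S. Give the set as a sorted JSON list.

FIRST iteration:
[1]
  A via A→b b: +{b}
  B via B→b a: +{b}
  C via C→b: +{b}
  S via S→A: +{b}
  S via S→a: +{a}
  S: {a,b}  A: {b}  B: {b}  C: {b}
[2] done
  S: {a,b}  A: {b}  B: {b}  C: {b}

FOLLOW sets:
initialize: $ ∈ FOLLOW(S)
[1]
  A→B S B: FOLLOW(B) ⊇ FIRST(S) = {a,b}; new: +{a,b}
  A→B S B: FOLLOW(S) ⊇ FIRST(B) = {b}; new: +{b}
  A→C S: FOLLOW(C) ⊇ FIRST(S) = {a,b}; new: +{a,b}
  S→A: FOLLOW(A) ⊇ FOLLOW(S) ⊇ {$,b}; new: +{$,b}
  S→B: FOLLOW(B) ⊇ FOLLOW(S) ⊇ {$,b}; new: +{$}
  S: {$,b}  A: {$,b}  B: {$,a,b}  C: {a,b}
[2] (stable)
  S: {$,b}  A: {$,b}  B: {$,a,b}  C: {a,b}

FOLLOW(B) = ["$", "a", "b"]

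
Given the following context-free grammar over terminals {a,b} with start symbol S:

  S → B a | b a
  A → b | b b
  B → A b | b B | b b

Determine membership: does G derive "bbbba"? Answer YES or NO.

CNF form of G:
  S -> B T1 | T0 T1
  A -> T0 T0 | b
  B -> A T0 | T0 B | T0 T0
  T0 -> b
  T1 -> a

CYK fill:
  [0..0]={A,T0}  "b"  orig:{A}
  [1..1]={A,T0}  "b"  orig:{A}
  [2..2]={A,T0}  "b"  orig:{A}
  [3..3]={A,T0}  "b"  orig:{A}
  [4..4]={T1}  "a"  orig:{}
  [0..1]={A,B}  "bb"
  [1..2]={A,B}  "bb"
  [2..3]={A,B}  "bb"
  [3..4]={S}  "ba"
  [0..2]={B}  "bbb"
  [1..3]={B}  "bbb"
  [2..4]={S}  "bba"
  [0..3]={B}  "bbbb"
  [1..4]={S}  "bbba"
  [0..4]={S}  "bbbba"

S ∈ T[0,4] ⇒ YES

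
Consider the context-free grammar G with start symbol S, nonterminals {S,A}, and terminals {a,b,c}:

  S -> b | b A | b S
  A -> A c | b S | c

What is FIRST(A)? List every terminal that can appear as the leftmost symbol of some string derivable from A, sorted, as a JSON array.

Compute FIRST by fixpoint:
[1]
  A via A→b S: +{b}
  A via A→c: +{c}
  S via S→b: +{b}
  S: {b}  A: {b,c}
[2] — fixpoint
  S: {b}  A: {b,c}

FIRST(A) = ["b", "c"]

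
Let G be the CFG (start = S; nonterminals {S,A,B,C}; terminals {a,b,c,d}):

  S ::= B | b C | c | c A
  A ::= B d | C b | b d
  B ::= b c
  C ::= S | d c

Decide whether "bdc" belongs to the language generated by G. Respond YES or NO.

CNF form of G:
  S -> T1 C | T1 T2 | T2 A | c
  A -> B T0 | C T1 | T1 T0
  B -> T1 T2
  C -> T0 T2 | T1 C | T1 T2 | T2 A | c
  T0 -> d
  T1 -> b
  T2 -> c

CYK fill:
  cell(0,0) b: {T1}  orig:{}
  cell(1,1) d: {T0}  orig:{}
  cell(2,2) c: {C,S,T2}  orig:{C,S}
  cell(0,1) bd: {A}
  cell(1,2) dc: {C}
  cell(0,2) bdc: {C,S}

S ∈ T[0,2] ⇒ YES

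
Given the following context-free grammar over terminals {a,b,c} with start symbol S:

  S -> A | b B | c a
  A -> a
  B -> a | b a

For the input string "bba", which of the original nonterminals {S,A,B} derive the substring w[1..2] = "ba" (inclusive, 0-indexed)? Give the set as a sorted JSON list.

CNF form of G:
  S -> T0 B | T2 T1 | a
  A -> a
  B -> T0 T1 | a
  T0 -> b
  T1 -> a
  T2 -> c

CYK fill (cells [i..j] with 1 ≤ i ≤ j ≤ 2 only):
  cell(1,1) b: {T0}  orig:{}
  cell(2,2) a: {A,B,S,T1}  orig:{A,B,S}
  cell(1,2) ba: {B,S}

Original NTs in T[1,2] deriving "ba": ["B", "S"]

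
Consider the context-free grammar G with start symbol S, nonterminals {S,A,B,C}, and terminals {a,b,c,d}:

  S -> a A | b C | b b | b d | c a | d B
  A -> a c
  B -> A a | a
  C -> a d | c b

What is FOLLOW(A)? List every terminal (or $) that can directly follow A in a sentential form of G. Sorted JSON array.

FIRST sets, iterate to fixpoint:
round 1:
  A via A→a c: +{a}
  B via B→A a: +{a}
  C via C→a d: +{a}
  C via C→c b: +{c}
  S via S→a A: +{a}
  S via S→b C: +{b}
  S via S→c a: +{c}
  S via S→d B: +{d}
  S: {a,b,c,d}  A: {a}  B: {a}  C: {a,c}
round 2: — fixpoint
  S: {a,b,c,d}  A: {a}  B: {a}  C: {a,c}

FOLLOW sets:
initialize: $ ∈ FOLLOW(S)
pass 1:
  B→A a: FOLLOW(A) ⊇ FIRST(a) = {a}; new: +{a}
  S→a A: FOLLOW(A) ⊇ FOLLOW(S) ⊇ {$}; new: +{$}
  S→b C: FOLLOW(C) ⊇ FOLLOW(S) ⊇ {$}; new: +{$}
  S→d B: FOLLOW(B) ⊇ FOLLOW(S) ⊇ {$}; new: +{$}
  S: {$}  A: {$,a}  B: {$}  C: {$}
pass 2: done
  S: {$}  A: {$,a}  B: {$}  C: {$}

FOLLOW(A) = ["$", "a"]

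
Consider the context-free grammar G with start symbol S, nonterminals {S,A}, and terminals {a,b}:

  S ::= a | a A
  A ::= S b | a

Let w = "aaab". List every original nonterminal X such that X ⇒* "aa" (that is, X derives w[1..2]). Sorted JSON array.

CNF form of G:
  S -> T1 A | a
  A -> S T0 | a
  T0 -> b
  T1 -> a

Fill CYK table bottom-up, restricted to cells inside w[1..2]:
  T[1,1] 'a' = {A,S,T1}  orig:{A,S}
  T[2,2] 'a' = {A,S,T1}  orig:{A,S}
  T[1,2] 'aa' = {S}

Original NTs in T[1,2] deriving "aa": ["S"]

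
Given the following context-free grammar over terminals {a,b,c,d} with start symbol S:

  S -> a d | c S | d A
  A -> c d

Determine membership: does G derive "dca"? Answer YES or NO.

Convert to CNF:
  S -> T0 S | T1 A | T2 T1
  A -> T0 T1
  T0 -> c
  T1 -> d
  T2 -> a

CYK fill:
  [0..0]={T1}  "d"  orig:{}
  [1..1]={T0}  "c"  orig:{}
  [2..2]={T2}  "a"  orig:{}
  [0..1]=∅  "dc"
  [1..2]=∅  "ca"
  [0..2]=∅  "dca"

S ∉ T[0,2] ⇒ NO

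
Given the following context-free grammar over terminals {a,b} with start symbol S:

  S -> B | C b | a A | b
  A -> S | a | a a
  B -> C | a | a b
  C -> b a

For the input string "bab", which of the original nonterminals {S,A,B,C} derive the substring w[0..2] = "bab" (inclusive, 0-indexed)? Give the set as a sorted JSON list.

CNF form of G:
  S -> C T0 | T0 T1 | T1 A | T1 T0 | a | b
  A -> C T0 | T0 T1 | T1 A | T1 T0 | T1 T1 | a | b
  B -> T0 T1 | T1 T0 | a
  C -> T0 T1
  T0 -> b
  T1 -> a

CYK table (by increasing span) — only the sub-triangle for w[0..2]:
  cell(0,0) b: {A,S,T0}  orig:{A,S}
  cell(1,1) a: {A,B,S,T1}  orig:{A,B,S}
  cell(2,2) b: {A,S,T0}  orig:{A,S}
  cell(0,1) ba: {A,B,C,S}
  cell(1,2) ab: {A,B,S}
  cell(0,2) bab: {A,S}

Original NTs in T[0,2] deriving "bab": ["A", "S"]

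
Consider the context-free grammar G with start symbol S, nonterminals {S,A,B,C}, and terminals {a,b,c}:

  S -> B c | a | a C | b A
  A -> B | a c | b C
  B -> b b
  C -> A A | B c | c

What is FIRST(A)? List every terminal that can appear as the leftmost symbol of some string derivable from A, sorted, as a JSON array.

Compute FIRST by fixpoint:
iter 1:
  A via A→a c: +{a}
  A via A→b C: +{b}
  B via B→b b: +{b}
  C via C→A A: +{a,b}
  C via C→c: +{c}
  S via S→B c: +{b}
  S via S→a: +{a}
  FIRST[S]={a,b}  FIRST[A]={a,b}  FIRST[B]={b}  FIRST[C]={a,b,c}
iter 2: — fixpoint
  FIRST[S]={a,b}  FIRST[A]={a,b}  FIRST[B]={b}  FIRST[C]={a,b,c}

FIRST(A) = ["a", "b"]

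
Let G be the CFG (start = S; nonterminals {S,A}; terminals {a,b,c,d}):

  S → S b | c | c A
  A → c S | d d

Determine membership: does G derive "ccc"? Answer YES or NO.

Convert to CNF:
  S -> S T2 | T0 A | c
  A -> T0 S | T1 T1
  T0 -> c
  T1 -> d
  T2 -> b

CYK table (by increasing span):
  cell(0,0) c: {S,T0}  orig:{S}
  cell(1,1) c: {S,T0}  orig:{S}
  cell(2,2) c: {S,T0}  orig:{S}
  cell(0,1) cc: {A}
  cell(1,2) cc: {A}
  cell(0,2) ccc: {S}

S ∈ T[0,2] ⇒ YES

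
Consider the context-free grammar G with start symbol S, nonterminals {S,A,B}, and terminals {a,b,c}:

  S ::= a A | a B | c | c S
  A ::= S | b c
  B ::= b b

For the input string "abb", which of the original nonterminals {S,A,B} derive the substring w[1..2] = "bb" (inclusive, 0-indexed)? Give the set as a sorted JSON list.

CNF form of G:
  S -> T0 A | T0 B | T2 S | c
  A -> T0 A | T0 B | T1 T2 | T2 S | c
  B -> T1 T1
  T0 -> a
  T1 -> b
  T2 -> c

CYK table (by increasing span) — only the sub-triangle for w[1..2]:
  [1..1]={T1}  "b"  orig:{}
  [2..2]={T1}  "b"  orig:{}
  [1..2]={B}  "bb"

Original NTs in T[1,2] deriving "bb": ["B"]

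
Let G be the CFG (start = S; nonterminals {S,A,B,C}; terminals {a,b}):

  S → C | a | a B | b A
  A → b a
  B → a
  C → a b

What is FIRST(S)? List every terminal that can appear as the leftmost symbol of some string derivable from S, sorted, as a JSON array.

FIRST iteration:
[1]
  A via A→b a: +{b}
  B via B→a: +{a}
  C via C→a b: +{a}
  S via S→C: +{a}
  S via S→b A: +{b}
  S: {a,b}  A: {b}  B: {a}  C: {a}
[2] (no change)
  S: {a,b}  A: {b}  B: {a}  C: {a}

FIRST(S) = ["a", "b"]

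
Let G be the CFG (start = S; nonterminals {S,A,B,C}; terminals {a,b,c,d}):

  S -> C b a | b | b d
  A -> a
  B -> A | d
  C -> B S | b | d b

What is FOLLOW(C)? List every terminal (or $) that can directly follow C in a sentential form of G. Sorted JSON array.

Compute FIRST by fixpoint:
[1]
  A via A→a: +{a}
  B via B→A: +{a}
  B via B→d: +{d}
  C via C→B S: +{a,d}
  C via C→b: +{b}
  S via S→C b a: +{a,b,d}
  S: {a,b,d}  A: {a}  B: {a,d}  C: {a,b,d}
[2] done
  S: {a,b,d}  A: {a}  B: {a,d}  C: {a,b,d}

FOLLOW sets:
initialize: $ ∈ FOLLOW(S)
[1]
  C→B S: FOLLOW(B) ⊇ FIRST(S) = {a,b,d}; new: +{a,b,d}
  S→C b a: FOLLOW(C) ⊇ FIRST(b) = {b}; new: +{b}
  FOLLOW[S]={$}  FOLLOW[A]={}  FOLLOW[B]={a,b,d}  FOLLOW[C]={b}
[2]
  B→A: FOLLOW(A) ⊇ FOLLOW(B) ⊇ {a,b,d}; new: +{a,b,d}
  C→B S: FOLLOW(S) ⊇ FOLLOW(C) ⊇ {b}; new: +{b}
  FOLLOW[S]={$,b}  FOLLOW[A]={a,b,d}  FOLLOW[B]={a,b,d}  FOLLOW[C]={b}
[3] (stable)
  FOLLOW[S]={$,b}  FOLLOW[A]={a,b,d}  FOLLOW[B]={a,b,d}  FOLLOW[C]={b}

FOLLOW(C) = ["b"]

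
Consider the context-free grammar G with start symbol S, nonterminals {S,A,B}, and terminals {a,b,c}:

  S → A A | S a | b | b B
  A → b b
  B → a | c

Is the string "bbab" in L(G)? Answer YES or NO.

CNF form of G:
  S -> A A | S T1 | T0 B | b
  A -> T0 T0
  B -> a | c
  T0 -> b
  T1 -> a

CYK table (by increasing span):
  [0..0]={S,T0}  "b"  orig:{S}
  [1..1]={S,T0}  "b"  orig:{S}
  [2..2]={B,T1}  "a"  orig:{B}
  [3..3]={S,T0}  "b"  orig:{S}
  [0..1]={A}  "bb"
  [1..2]={S}  "ba"
  [2..3]=∅  "ab"
  [0..2]=∅  "bba"
  [1..3]=∅  "bab"
  [0..3]=∅  "bbab"

S ∉ T[0,3] ⇒ NO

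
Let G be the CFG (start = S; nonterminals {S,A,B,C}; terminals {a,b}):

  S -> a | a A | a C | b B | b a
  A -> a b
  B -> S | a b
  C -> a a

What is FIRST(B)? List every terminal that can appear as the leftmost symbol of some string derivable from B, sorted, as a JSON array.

Compute FIRST by fixpoint:
round 1:
  A via A→a b: +{a}
  B via B→a b: +{a}
  C via C→a a: +{a}
  S via S→a: +{a}
  S via S→b B: +{b}
  FIRST(S)={a,b}  FIRST(A)={a}  FIRST(B)={a}  FIRST(C)={a}
round 2:
  B via B→S: +{b}
  FIRST(S)={a,b}  FIRST(A)={a}  FIRST(B)={a,b}  FIRST(C)={a}
round 3: done
  FIRST(S)={a,b}  FIRST(A)={a}  FIRST(B)={a,b}  FIRST(C)={a}

FIRST(B) = ["a", "b"]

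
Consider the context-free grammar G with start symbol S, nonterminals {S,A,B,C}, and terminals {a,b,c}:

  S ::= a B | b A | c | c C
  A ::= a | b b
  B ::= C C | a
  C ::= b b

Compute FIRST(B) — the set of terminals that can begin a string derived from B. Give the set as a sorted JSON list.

Compute FIRST by fixpoint:
iter 1:
  A via A→a: +{a}
  A via A→b b: +{b}
  B via B→a: +{a}
  C via C→b b: +{b}
  S via S→a B: +{a}
  S via S→b A: +{b}
  S via S→c: +{c}
  FIRST(S)={a,b,c}  FIRST(A)={a,b}  FIRST(B)={a}  FIRST(C)={b}
iter 2:
  B via B→C C: +{b}
  FIRST(S)={a,b,c}  FIRST(A)={a,b}  FIRST(B)={a,b}  FIRST(C)={b}
iter 3: (stable)
  FIRST(S)={a,b,c}  FIRST(A)={a,b}  FIRST(B)={a,b}  FIRST(C)={b}

FIRST(B) = ["a", "b"]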